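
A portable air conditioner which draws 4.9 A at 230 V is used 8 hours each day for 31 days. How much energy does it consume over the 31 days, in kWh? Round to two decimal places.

279.50 kWh

Power = 4.9 A × 230 V = 1127 W = 1.127 kW
Runtime = 8 h/day × 31 days = 248 h
Energy = 1.127 kW × 248 h = 279.496 kWh ≈ 279.50 kWh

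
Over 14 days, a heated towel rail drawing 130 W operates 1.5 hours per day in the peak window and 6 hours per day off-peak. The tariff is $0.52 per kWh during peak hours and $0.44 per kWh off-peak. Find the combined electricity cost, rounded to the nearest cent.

Peak energy = 0.13 kW × 1.5 h × 14 = 2.73 kWh
Off-peak energy = 0.13 kW × 6 h × 14 = 10.92 kWh
Cost = 2.73 × $0.52 + 10.92 × $0.44 = $1.4196 + $4.8048 = $6.22

$6.22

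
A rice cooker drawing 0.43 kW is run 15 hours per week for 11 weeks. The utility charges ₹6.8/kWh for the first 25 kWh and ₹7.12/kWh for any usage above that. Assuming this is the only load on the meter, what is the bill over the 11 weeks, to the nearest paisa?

₹497.16

Runtime = 15 h/week × 11 weeks = 165 h
Energy = 0.43 kW × 165 h = 70.95 kWh
Tier 1 (0–25 kWh): 25 × ₹6.8 = ₹170
Above 25 kWh: 45.95 × ₹7.12 = ₹327.164
Bill = ₹497.16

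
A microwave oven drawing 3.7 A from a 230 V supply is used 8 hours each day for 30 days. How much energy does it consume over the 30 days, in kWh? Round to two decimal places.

204.24 kWh

Power = 3.7 A × 230 V = 851 W = 0.851 kW
Runtime = 8 h/day × 30 days = 240 h
Energy = 0.851 kW × 240 h = 204.24 kWh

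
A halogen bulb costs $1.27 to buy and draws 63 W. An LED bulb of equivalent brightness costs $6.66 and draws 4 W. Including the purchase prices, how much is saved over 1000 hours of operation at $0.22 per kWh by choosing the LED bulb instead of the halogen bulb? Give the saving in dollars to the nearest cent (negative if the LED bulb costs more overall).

halogen bulb: $1.27 + (63/1000) kW × 1000 h × $0.22 = $1.27 + $13.86 = $15.13
LED bulb: $6.66 + (4/1000) kW × 1000 h × $0.22 = $6.66 + $0.88 = $7.54
Saving = $15.13 − $7.54 = $7.59

$7.59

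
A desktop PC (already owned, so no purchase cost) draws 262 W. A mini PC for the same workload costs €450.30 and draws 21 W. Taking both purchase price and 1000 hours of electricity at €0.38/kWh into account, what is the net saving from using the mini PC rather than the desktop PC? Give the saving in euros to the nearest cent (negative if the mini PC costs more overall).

desktop PC: €0.00 + (262/1000) kW × 1000 h × €0.38 = €0.00 + €99.56 = €99.56
mini PC: €450.30 + (21/1000) kW × 1000 h × €0.38 = €450.30 + €7.98 = €458.28
Saving = €99.56 − €458.28 = −€358.72

-€358.72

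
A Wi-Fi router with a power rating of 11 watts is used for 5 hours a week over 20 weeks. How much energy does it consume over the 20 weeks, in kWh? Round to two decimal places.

1.10 kWh

Runtime = 5 h/week × 20 weeks = 100 h
Energy = 0.011 kW × 100 h = 1.1 kWh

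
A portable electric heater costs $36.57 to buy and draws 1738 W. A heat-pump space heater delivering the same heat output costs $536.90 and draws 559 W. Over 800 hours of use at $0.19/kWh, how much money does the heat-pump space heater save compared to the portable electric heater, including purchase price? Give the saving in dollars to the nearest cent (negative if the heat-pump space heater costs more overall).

portable electric heater: $36.57 + (1738/1000) kW × 800 h × $0.19 = $36.57 + $264.176 = $300.746
heat-pump space heater: $536.90 + (559/1000) kW × 800 h × $0.19 = $536.90 + $84.968 = $621.868
Saving = $300.746 − $621.868 = −$321.122 → -$321.12

-$321.12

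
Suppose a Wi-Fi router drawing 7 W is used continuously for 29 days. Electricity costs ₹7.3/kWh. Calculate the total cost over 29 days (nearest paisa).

Runtime = 24 h × 29 = 696 h
Energy = 0.007 kW × 696 h = 4.872 kWh
Cost = 4.872 kWh × ₹7.3/kWh = ₹35.57

₹35.57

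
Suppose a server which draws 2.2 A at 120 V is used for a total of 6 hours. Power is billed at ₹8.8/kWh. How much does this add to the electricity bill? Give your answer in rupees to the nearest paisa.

Power = 2.2 A × 120 V = 264 W = 0.264 kW
Energy = 0.264 kW × 6 h = 1.584 kWh
Cost = 1.584 kWh × ₹8.8/kWh = ₹13.94

₹13.94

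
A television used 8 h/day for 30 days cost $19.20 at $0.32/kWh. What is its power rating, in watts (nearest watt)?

250 W

Energy = $19.20 ÷ $0.32/kWh = 60 kWh
Runtime = 8 h/day × 30 days = 240 h
Power = 60 kWh ÷ 240 h = 0.25 kW = 250 W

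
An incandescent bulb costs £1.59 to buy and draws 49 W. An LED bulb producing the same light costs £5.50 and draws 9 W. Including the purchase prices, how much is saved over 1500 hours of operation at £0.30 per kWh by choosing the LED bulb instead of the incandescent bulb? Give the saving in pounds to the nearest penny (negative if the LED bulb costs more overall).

£14.09

incandescent bulb: £1.59 + (49/1000) kW × 1500 h × £0.30 = £1.59 + £22.05 = £23.64
LED bulb: £5.50 + (9/1000) kW × 1500 h × £0.30 = £5.50 + £4.05 = £9.55
Saving = £23.64 − £9.55 = £14.09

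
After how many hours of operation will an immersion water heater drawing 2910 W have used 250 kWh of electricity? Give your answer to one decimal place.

Hours = 250 kWh ÷ 2.91 kW = 85.9 h

85.9 h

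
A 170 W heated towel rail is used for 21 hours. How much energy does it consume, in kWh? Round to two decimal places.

Energy = 0.17 kW × 21 h = 3.57 kWh

3.57 kWh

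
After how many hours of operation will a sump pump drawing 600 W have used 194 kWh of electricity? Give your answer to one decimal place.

323.3 h

Hours = 194 kWh ÷ 0.6 kW = 323.3 h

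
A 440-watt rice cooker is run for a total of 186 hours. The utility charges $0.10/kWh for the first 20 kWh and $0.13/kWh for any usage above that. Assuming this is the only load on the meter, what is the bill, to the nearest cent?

Energy = 0.44 kW × 186 h = 81.84 kWh
Tier 1 (0–20 kWh): 20 × $0.10 = $2
Above 20 kWh: 61.84 × $0.13 = $8.0392
Bill = $10.04

$10.04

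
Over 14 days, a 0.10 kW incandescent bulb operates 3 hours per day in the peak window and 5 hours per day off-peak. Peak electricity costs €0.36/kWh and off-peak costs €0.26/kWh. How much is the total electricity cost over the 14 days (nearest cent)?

€3.33

Peak energy = 0.1 kW × 3 h × 14 = 4.2 kWh
Off-peak energy = 0.1 kW × 5 h × 14 = 7 kWh
Cost = 4.2 × €0.36 + 7 × €0.26 = €1.512 + €1.82 = €3.33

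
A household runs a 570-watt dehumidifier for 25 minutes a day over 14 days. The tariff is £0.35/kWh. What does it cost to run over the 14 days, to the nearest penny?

£1.16

Runtime = 25 min × 14 = 350 min = 5.833333… h
Energy = 0.57 kW × 5.833333… h = 3.325 kWh
Cost = 3.325 kWh × £0.35/kWh = £1.16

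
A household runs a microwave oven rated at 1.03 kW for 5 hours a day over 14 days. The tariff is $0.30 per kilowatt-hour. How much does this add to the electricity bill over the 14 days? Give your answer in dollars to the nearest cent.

$21.63

Runtime = 5 h/day × 14 days = 70 h
Energy = 1.03 kW × 70 h = 72.1 kWh
Cost = 72.1 kWh × $0.30/kWh = $21.63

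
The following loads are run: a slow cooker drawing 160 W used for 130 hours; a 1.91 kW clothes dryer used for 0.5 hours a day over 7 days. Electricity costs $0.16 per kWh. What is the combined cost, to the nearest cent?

$4.40

slow cooker: 0.16 kW × 130 h = 20.8 kWh
clothes dryer: Runtime = 0.5 h/day × 7 days = 3.5 h
clothes dryer: 1.91 kW × 3.5 h = 6.685 kWh
Total energy = 27.485 kWh
Cost = 27.485 × $0.16 = $4.40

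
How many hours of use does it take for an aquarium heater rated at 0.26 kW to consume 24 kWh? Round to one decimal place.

Hours = 24 kWh ÷ 0.26 kW = 92.3 h

92.3 h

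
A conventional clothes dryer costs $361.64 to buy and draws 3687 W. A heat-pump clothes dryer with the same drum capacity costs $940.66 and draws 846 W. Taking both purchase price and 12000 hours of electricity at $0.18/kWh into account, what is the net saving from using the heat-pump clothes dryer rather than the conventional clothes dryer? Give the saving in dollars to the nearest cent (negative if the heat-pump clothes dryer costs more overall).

conventional clothes dryer: $361.64 + (3687/1000) kW × 12000 h × $0.18 = $361.64 + $7963.92 = $8325.56
heat-pump clothes dryer: $940.66 + (846/1000) kW × 12000 h × $0.18 = $940.66 + $1827.36 = $2768.02
Saving = $8325.56 − $2768.02 = $5557.54

$5557.54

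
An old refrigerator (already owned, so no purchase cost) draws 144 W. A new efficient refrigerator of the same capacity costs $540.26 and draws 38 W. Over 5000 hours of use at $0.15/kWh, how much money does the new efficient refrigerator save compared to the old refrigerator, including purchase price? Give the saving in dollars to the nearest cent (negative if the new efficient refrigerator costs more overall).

-$460.76

old refrigerator: $0.00 + (144/1000) kW × 5000 h × $0.15 = $0.00 + $108 = $108
new efficient refrigerator: $540.26 + (38/1000) kW × 5000 h × $0.15 = $540.26 + $28.5 = $568.76
Saving = $108 − $568.76 = −$460.76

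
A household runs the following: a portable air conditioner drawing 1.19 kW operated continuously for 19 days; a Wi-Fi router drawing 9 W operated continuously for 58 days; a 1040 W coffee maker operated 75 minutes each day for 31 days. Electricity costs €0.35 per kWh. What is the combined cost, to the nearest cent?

€208.41

portable air conditioner: Runtime = 24 h × 19 = 456 h
portable air conditioner: 1.19 kW × 456 h = 542.64 kWh
Wi-Fi router: Runtime = 24 h × 58 = 1392 h
Wi-Fi router: 0.009 kW × 1392 h = 12.528 kWh
coffee maker: Runtime = 75 min × 31 = 2325 min = 38.75 h
coffee maker: 1.04 kW × 38.75 h = 40.3 kWh
Total energy = 595.468 kWh
Cost = 595.468 × €0.35 = €208.41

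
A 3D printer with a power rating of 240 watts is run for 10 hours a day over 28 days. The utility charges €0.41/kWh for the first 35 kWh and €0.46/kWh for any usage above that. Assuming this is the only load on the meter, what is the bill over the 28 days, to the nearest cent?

€29.16

Runtime = 10 h/day × 28 days = 280 h
Energy = 0.24 kW × 280 h = 67.2 kWh
Tier 1 (0–35 kWh): 35 × €0.41 = €14.35
Above 35 kWh: 32.2 × €0.46 = €14.812
Bill = €29.16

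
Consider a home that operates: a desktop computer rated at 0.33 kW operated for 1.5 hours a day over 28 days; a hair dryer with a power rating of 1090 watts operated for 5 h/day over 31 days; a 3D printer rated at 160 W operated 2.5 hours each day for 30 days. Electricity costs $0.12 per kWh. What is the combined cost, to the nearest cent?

$23.38

desktop computer: Runtime = 1.5 h/day × 28 days = 42 h
desktop computer: 0.33 kW × 42 h = 13.86 kWh
hair dryer: Runtime = 5 h/day × 31 days = 155 h
hair dryer: 1.09 kW × 155 h = 168.95 kWh
3D printer: Runtime = 2.5 h/day × 30 days = 75 h
3D printer: 0.16 kW × 75 h = 12 kWh
Total energy = 194.81 kWh
Cost = 194.81 × $0.12 = $23.38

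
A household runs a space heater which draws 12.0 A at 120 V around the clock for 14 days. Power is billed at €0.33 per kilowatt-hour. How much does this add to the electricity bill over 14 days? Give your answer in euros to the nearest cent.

Power = 12.0 A × 120 V = 1440 W = 1.44 kW
Runtime = 24 h × 14 = 336 h
Energy = 1.44 kW × 336 h = 483.84 kWh
Cost = 483.84 kWh × €0.33/kWh = €159.67

€159.67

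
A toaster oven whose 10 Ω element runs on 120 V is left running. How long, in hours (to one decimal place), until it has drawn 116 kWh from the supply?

Power = V²/R = 120²/10 = 1440 W = 1.44 kW
Hours = 116 kWh ÷ 1.44 kW = 80.6 h

80.6 h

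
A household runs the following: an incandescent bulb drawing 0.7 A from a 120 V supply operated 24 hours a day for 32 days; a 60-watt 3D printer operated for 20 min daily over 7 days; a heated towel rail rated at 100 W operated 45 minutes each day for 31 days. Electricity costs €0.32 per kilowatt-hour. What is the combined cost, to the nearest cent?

incandescent bulb: Power = 0.7 A × 120 V = 84 W = 0.084 kW
incandescent bulb: Runtime = 24 h × 32 = 768 h
incandescent bulb: 0.084 kW × 768 h = 64.512 kWh
3D printer: Runtime = 20 min × 7 = 140 min = 2.333333… h
3D printer: 0.06 kW × 2.333333… h = 0.14 kWh
heated towel rail: Runtime = 45 min × 31 = 1395 min = 23.25 h
heated towel rail: 0.1 kW × 23.25 h = 2.325 kWh
Total energy = 66.977 kWh
Cost = 66.977 × €0.32 = €21.43

€21.43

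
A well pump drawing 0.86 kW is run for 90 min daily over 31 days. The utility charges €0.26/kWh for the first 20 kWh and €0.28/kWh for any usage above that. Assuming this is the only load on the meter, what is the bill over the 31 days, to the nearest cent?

Runtime = 90 min × 31 = 2790 min = 46.5 h
Energy = 0.86 kW × 46.5 h = 39.99 kWh
Tier 1 (0–20 kWh): 20 × €0.26 = €5.2
Above 20 kWh: 19.99 × €0.28 = €5.5972
Bill = €10.80

€10.80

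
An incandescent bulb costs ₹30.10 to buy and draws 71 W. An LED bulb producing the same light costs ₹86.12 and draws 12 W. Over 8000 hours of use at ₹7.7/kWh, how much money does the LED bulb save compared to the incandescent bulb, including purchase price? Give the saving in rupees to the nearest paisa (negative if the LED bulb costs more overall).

₹3578.38

incandescent bulb: ₹30.10 + (71/1000) kW × 8000 h × ₹7.7 = ₹30.10 + ₹4373.6 = ₹4403.7
LED bulb: ₹86.12 + (12/1000) kW × 8000 h × ₹7.7 = ₹86.12 + ₹739.2 = ₹825.32
Saving = ₹4403.7 − ₹825.32 = ₹3578.38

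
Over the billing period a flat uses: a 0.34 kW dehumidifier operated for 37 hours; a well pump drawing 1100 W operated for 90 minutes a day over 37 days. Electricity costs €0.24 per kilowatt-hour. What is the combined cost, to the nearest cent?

dehumidifier: 0.34 kW × 37 h = 12.58 kWh
well pump: Runtime = 90 min × 37 = 3330 min = 55.5 h
well pump: 1.1 kW × 55.5 h = 61.05 kWh
Total energy = 73.63 kWh
Cost = 73.63 × €0.24 = €17.67

€17.67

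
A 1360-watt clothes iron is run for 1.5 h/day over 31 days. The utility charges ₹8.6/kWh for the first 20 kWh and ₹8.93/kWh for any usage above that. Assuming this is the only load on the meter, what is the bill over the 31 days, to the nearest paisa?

Runtime = 1.5 h/day × 31 days = 46.5 h
Energy = 1.36 kW × 46.5 h = 63.24 kWh
Tier 1 (0–20 kWh): 20 × ₹8.6 = ₹172
Above 20 kWh: 43.24 × ₹8.93 = ₹386.1332
Bill = ₹558.13

₹558.13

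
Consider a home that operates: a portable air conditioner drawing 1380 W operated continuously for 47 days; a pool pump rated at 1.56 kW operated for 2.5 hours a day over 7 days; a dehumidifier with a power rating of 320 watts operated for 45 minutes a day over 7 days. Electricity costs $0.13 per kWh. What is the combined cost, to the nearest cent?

portable air conditioner: Runtime = 24 h × 47 = 1128 h
portable air conditioner: 1.38 kW × 1128 h = 1556.64 kWh
pool pump: Runtime = 2.5 h/day × 7 days = 17.5 h
pool pump: 1.56 kW × 17.5 h = 27.3 kWh
dehumidifier: Runtime = 45 min × 7 = 315 min = 5.25 h
dehumidifier: 0.32 kW × 5.25 h = 1.68 kWh
Total energy = 1585.62 kWh
Cost = 1585.62 × $0.13 = $206.13

$206.13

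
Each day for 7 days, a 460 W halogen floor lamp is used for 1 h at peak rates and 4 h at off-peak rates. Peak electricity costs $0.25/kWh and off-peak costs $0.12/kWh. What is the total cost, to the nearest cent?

Peak energy = 0.46 kW × 1 h × 7 = 3.22 kWh
Off-peak energy = 0.46 kW × 4 h × 7 = 12.88 kWh
Cost = 3.22 × $0.25 + 12.88 × $0.12 = $0.805 + $1.5456 = $2.35

$2.35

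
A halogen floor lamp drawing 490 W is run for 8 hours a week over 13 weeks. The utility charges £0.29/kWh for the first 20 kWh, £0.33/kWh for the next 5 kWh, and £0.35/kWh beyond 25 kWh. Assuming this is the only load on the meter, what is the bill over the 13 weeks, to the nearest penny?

£16.54

Runtime = 8 h/week × 13 weeks = 104 h
Energy = 0.49 kW × 104 h = 50.96 kWh
Tier 1 (0–20 kWh): 20 × £0.29 = £5.8
Tier 2 (20–25 kWh): 5 × £0.33 = £1.65
Above 25 kWh: 25.96 × £0.35 = £9.086
Bill = £16.54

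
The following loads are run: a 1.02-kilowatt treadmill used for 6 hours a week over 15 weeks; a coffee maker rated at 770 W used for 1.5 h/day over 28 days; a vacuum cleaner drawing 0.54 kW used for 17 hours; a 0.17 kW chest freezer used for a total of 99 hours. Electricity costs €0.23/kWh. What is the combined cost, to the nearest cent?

€34.53

treadmill: Runtime = 6 h/week × 15 weeks = 90 h
treadmill: 1.02 kW × 90 h = 91.8 kWh
coffee maker: Runtime = 1.5 h/day × 28 days = 42 h
coffee maker: 0.77 kW × 42 h = 32.34 kWh
vacuum cleaner: 0.54 kW × 17 h = 9.18 kWh
chest freezer: 0.17 kW × 99 h = 16.83 kWh
Total energy = 150.15 kWh
Cost = 150.15 × €0.23 = €34.53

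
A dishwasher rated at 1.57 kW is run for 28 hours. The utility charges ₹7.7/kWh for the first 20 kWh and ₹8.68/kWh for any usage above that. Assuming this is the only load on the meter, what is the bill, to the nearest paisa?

₹361.97

Energy = 1.57 kW × 28 h = 43.96 kWh
Tier 1 (0–20 kWh): 20 × ₹7.7 = ₹154
Above 20 kWh: 23.96 × ₹8.68 = ₹207.9728
Bill = ₹361.97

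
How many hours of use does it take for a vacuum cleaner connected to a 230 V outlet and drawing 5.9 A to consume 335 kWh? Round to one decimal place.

Power = 5.9 A × 230 V = 1357 W = 1.357 kW
Hours = 335 kWh ÷ 1.357 kW = 246.9 h

246.9 h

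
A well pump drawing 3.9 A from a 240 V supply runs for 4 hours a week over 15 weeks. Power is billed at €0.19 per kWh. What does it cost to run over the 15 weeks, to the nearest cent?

€10.67

Power = 3.9 A × 240 V = 936 W = 0.936 kW
Runtime = 4 h/week × 15 weeks = 60 h
Energy = 0.936 kW × 60 h = 56.16 kWh
Cost = 56.16 kWh × €0.19/kWh = €10.67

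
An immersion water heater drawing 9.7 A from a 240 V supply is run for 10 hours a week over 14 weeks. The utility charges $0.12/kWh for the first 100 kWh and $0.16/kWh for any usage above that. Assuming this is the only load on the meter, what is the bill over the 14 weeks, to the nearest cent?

$48.15

Power = 9.7 A × 240 V = 2328 W = 2.328 kW
Runtime = 10 h/week × 14 weeks = 140 h
Energy = 2.328 kW × 140 h = 325.92 kWh
Tier 1 (0–100 kWh): 100 × $0.12 = $12
Above 100 kWh: 225.92 × $0.16 = $36.1472
Bill = $48.15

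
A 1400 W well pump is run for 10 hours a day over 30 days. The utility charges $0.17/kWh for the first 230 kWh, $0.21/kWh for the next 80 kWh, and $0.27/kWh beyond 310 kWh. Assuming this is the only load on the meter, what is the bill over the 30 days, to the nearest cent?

$85.60

Runtime = 10 h/day × 30 days = 300 h
Energy = 1.4 kW × 300 h = 420 kWh
Tier 1 (0–230 kWh): 230 × $0.17 = $39.1
Tier 2 (230–310 kWh): 80 × $0.21 = $16.8
Above 310 kWh: 110 × $0.27 = $29.7
Bill = $85.60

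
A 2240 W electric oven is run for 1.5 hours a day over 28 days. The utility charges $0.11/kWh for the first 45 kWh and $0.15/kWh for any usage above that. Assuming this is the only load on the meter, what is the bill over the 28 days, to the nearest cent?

$12.31

Runtime = 1.5 h/day × 28 days = 42 h
Energy = 2.24 kW × 42 h = 94.08 kWh
Tier 1 (0–45 kWh): 45 × $0.11 = $4.95
Above 45 kWh: 49.08 × $0.15 = $7.362
Bill = $12.31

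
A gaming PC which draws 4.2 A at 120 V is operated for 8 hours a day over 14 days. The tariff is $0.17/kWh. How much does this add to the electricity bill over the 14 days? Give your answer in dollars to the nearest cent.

Power = 4.2 A × 120 V = 504 W = 0.504 kW
Runtime = 8 h/day × 14 days = 112 h
Energy = 0.504 kW × 112 h = 56.448 kWh
Cost = 56.448 kWh × $0.17/kWh = $9.60

$9.60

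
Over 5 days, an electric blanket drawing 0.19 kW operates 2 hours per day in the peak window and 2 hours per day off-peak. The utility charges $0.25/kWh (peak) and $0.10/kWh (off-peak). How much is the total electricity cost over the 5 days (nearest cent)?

$0.67

Peak energy = 0.19 kW × 2 h × 5 = 1.9 kWh
Off-peak energy = 0.19 kW × 2 h × 5 = 1.9 kWh
Cost = 1.9 × $0.25 + 1.9 × $0.10 = $0.475 + $0.19 = $0.67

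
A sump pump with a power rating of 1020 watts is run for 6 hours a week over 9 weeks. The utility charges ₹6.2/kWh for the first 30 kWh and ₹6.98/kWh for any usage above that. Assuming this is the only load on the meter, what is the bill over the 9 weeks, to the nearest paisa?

Runtime = 6 h/week × 9 weeks = 54 h
Energy = 1.02 kW × 54 h = 55.08 kWh
Tier 1 (0–30 kWh): 30 × ₹6.2 = ₹186
Above 30 kWh: 25.08 × ₹6.98 = ₹175.0584
Bill = ₹361.06

₹361.06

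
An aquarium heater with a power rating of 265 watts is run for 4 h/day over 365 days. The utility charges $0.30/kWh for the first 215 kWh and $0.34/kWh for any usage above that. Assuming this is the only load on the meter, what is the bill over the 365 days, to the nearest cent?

$122.95

Runtime = 4 h/day × 365 days = 1460 h
Energy = 0.265 kW × 1460 h = 386.9 kWh
Tier 1 (0–215 kWh): 215 × $0.30 = $64.5
Above 215 kWh: 171.9 × $0.34 = $58.446
Bill = $122.95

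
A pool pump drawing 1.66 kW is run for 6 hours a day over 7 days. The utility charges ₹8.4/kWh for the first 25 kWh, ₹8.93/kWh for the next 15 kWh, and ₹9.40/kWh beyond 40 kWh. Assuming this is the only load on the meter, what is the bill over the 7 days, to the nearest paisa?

₹623.32

Runtime = 6 h/day × 7 days = 42 h
Energy = 1.66 kW × 42 h = 69.72 kWh
Tier 1 (0–25 kWh): 25 × ₹8.4 = ₹210
Tier 2 (25–40 kWh): 15 × ₹8.93 = ₹133.95
Above 40 kWh: 29.72 × ₹9.40 = ₹279.368
Bill = ₹623.32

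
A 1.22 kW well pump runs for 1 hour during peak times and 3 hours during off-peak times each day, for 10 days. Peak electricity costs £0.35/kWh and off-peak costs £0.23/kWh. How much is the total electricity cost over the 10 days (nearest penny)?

Peak energy = 1.22 kW × 1 h × 10 = 12.2 kWh
Off-peak energy = 1.22 kW × 3 h × 10 = 36.6 kWh
Cost = 12.2 × £0.35 + 36.6 × £0.23 = £4.27 + £8.418 = £12.69

£12.69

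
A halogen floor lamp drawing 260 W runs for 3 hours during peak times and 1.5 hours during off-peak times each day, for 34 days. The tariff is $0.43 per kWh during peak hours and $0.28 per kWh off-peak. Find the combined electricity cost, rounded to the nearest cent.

Peak energy = 0.26 kW × 3 h × 34 = 26.52 kWh
Off-peak energy = 0.26 kW × 1.5 h × 34 = 13.26 kWh
Cost = 26.52 × $0.43 + 13.26 × $0.28 = $11.4036 + $3.7128 = $15.12

$15.12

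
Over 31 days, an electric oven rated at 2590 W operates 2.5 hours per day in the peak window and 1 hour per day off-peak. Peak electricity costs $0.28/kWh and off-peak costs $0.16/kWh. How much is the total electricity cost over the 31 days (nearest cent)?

$69.05

Peak energy = 2.59 kW × 2.5 h × 31 = 200.725 kWh
Off-peak energy = 2.59 kW × 1 h × 31 = 80.29 kWh
Cost = 200.725 × $0.28 + 80.29 × $0.16 = $56.203 + $12.8464 = $69.05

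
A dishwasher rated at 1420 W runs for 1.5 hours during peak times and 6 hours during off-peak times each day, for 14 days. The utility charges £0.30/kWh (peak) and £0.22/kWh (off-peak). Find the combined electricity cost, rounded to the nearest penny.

£35.19

Peak energy = 1.42 kW × 1.5 h × 14 = 29.82 kWh
Off-peak energy = 1.42 kW × 6 h × 14 = 119.28 kWh
Cost = 29.82 × £0.30 + 119.28 × £0.22 = £8.946 + £26.2416 = £35.19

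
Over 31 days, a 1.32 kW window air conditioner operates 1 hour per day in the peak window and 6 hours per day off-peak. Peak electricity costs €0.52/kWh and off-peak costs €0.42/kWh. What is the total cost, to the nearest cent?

Peak energy = 1.32 kW × 1 h × 31 = 40.92 kWh
Off-peak energy = 1.32 kW × 6 h × 31 = 245.52 kWh
Cost = 40.92 × €0.52 + 245.52 × €0.42 = €21.2784 + €103.1184 = €124.40

€124.40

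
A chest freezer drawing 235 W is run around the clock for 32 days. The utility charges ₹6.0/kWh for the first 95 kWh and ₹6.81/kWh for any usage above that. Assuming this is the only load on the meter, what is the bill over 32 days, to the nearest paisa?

Runtime = 24 h × 32 = 768 h
Energy = 0.235 kW × 768 h = 180.48 kWh
Tier 1 (0–95 kWh): 95 × ₹6.0 = ₹570
Above 95 kWh: 85.48 × ₹6.81 = ₹582.1188
Bill = ₹1152.12

₹1152.12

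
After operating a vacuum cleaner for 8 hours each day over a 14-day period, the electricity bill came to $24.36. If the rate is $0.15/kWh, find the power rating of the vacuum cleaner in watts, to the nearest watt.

Energy = $24.36 ÷ $0.15/kWh = 162.4 kWh
Runtime = 8 h/day × 14 days = 112 h
Power = 162.4 kWh ÷ 112 h = 1.45 kW = 1450 W

1450 W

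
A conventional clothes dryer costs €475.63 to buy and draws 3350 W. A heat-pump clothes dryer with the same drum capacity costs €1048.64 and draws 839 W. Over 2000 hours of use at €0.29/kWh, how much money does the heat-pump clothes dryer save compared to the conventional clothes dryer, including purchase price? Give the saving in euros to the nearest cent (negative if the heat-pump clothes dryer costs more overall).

€883.37

conventional clothes dryer: €475.63 + (3350/1000) kW × 2000 h × €0.29 = €475.63 + €1943 = €2418.63
heat-pump clothes dryer: €1048.64 + (839/1000) kW × 2000 h × €0.29 = €1048.64 + €486.62 = €1535.26
Saving = €2418.63 − €1535.26 = €883.37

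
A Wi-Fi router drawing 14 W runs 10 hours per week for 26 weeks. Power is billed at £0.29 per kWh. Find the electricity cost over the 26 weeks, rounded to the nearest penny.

Runtime = 10 h/week × 26 weeks = 260 h
Energy = 0.014 kW × 260 h = 3.64 kWh
Cost = 3.64 kWh × £0.29/kWh = £1.06

£1.06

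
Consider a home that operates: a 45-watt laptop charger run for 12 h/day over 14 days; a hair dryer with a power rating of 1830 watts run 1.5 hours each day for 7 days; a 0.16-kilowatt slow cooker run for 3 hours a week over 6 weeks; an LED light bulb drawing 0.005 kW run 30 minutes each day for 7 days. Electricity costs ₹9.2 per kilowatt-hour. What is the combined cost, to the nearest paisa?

₹272.99

laptop charger: Runtime = 12 h/day × 14 days = 168 h
laptop charger: 0.045 kW × 168 h = 7.56 kWh
hair dryer: Runtime = 1.5 h/day × 7 days = 10.5 h
hair dryer: 1.83 kW × 10.5 h = 19.215 kWh
slow cooker: Runtime = 3 h/week × 6 weeks = 18 h
slow cooker: 0.16 kW × 18 h = 2.88 kWh
LED light bulb: Runtime = 30 min × 7 = 210 min = 3.5 h
LED light bulb: 0.005 kW × 3.5 h = 0.0175 kWh
Total energy = 29.6725 kWh
Cost = 29.6725 × ₹9.2 = ₹272.99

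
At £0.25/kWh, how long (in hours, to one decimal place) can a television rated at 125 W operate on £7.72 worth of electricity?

Energy available = £7.72 ÷ £0.25/kWh = 30.88 kWh
Hours = 30.88 kWh ÷ 0.125 kW = 247.0 h

247.0 h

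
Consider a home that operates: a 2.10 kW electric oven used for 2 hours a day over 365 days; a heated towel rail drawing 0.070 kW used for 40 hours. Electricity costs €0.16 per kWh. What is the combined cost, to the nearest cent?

€245.73

electric oven: Runtime = 2 h/day × 365 days = 730 h
electric oven: 2.1 kW × 730 h = 1533 kWh
heated towel rail: 0.07 kW × 40 h = 2.8 kWh
Total energy = 1535.8 kWh
Cost = 1535.8 × €0.16 = €245.73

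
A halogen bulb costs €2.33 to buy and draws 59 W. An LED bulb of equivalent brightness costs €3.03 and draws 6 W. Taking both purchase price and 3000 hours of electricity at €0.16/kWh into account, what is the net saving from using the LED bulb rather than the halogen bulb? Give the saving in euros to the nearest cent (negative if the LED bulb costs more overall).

€24.74

halogen bulb: €2.33 + (59/1000) kW × 3000 h × €0.16 = €2.33 + €28.32 = €30.65
LED bulb: €3.03 + (6/1000) kW × 3000 h × €0.16 = €3.03 + €2.88 = €5.91
Saving = €30.65 − €5.91 = €24.74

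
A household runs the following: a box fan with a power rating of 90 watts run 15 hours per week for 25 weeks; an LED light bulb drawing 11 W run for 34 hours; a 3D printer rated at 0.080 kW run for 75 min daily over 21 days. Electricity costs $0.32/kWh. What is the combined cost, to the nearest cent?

box fan: Runtime = 15 h/week × 25 weeks = 375 h
box fan: 0.09 kW × 375 h = 33.75 kWh
LED light bulb: 0.011 kW × 34 h = 0.374 kWh
3D printer: Runtime = 75 min × 21 = 1575 min = 26.25 h
3D printer: 0.08 kW × 26.25 h = 2.1 kWh
Total energy = 36.224 kWh
Cost = 36.224 × $0.32 = $11.59

$11.59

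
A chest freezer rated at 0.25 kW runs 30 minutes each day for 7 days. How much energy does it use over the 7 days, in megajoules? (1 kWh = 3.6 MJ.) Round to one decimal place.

Runtime = 30 min × 7 = 210 min = 3.5 h
Energy = 0.25 kW × 3.5 h = 0.875 kWh
= 0.875 × 3.6 MJ = 3.2 MJ

3.2 MJ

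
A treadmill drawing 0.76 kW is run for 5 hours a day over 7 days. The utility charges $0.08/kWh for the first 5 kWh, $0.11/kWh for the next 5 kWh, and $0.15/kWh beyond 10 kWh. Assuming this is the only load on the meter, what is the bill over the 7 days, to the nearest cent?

$3.44

Runtime = 5 h/day × 7 days = 35 h
Energy = 0.76 kW × 35 h = 26.6 kWh
Tier 1 (0–5 kWh): 5 × $0.08 = $0.4
Tier 2 (5–10 kWh): 5 × $0.11 = $0.55
Above 10 kWh: 16.6 × $0.15 = $2.49
Bill = $3.44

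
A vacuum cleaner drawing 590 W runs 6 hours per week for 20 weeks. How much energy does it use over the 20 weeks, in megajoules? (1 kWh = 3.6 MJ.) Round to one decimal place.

254.9 MJ

Runtime = 6 h/week × 20 weeks = 120 h
Energy = 0.59 kW × 120 h = 70.8 kWh
= 70.8 × 3.6 MJ = 254.9 MJ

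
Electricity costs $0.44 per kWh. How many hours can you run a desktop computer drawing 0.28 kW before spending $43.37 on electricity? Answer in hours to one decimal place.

352.0 h

Energy available = $43.37 ÷ $0.44/kWh = 98.5682 kWh
Hours = 98.5682 kWh ÷ 0.28 kW = 352.0 h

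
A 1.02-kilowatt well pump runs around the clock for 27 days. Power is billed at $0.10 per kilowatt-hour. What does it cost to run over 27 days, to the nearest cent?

$66.10

Runtime = 24 h × 27 = 648 h
Energy = 1.02 kW × 648 h = 660.96 kWh
Cost = 660.96 kWh × $0.10/kWh = $66.10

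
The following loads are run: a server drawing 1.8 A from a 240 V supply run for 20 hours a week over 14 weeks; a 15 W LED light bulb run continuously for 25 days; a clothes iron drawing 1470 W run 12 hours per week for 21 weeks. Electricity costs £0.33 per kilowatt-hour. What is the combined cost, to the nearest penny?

server: Power = 1.8 A × 240 V = 432 W = 0.432 kW
server: Runtime = 20 h/week × 14 weeks = 280 h
server: 0.432 kW × 280 h = 120.96 kWh
LED light bulb: Runtime = 24 h × 25 = 600 h
LED light bulb: 0.015 kW × 600 h = 9 kWh
clothes iron: Runtime = 12 h/week × 21 weeks = 252 h
clothes iron: 1.47 kW × 252 h = 370.44 kWh
Total energy = 500.4 kWh
Cost = 500.4 × £0.33 = £165.13

£165.13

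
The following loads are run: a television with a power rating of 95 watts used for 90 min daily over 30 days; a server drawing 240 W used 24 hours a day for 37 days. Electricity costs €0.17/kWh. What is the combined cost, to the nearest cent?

television: Runtime = 90 min × 30 = 2700 min = 45 h
television: 0.095 kW × 45 h = 4.275 kWh
server: Runtime = 24 h × 37 = 888 h
server: 0.24 kW × 888 h = 213.12 kWh
Total energy = 217.395 kWh
Cost = 217.395 × €0.17 = €36.96

€36.96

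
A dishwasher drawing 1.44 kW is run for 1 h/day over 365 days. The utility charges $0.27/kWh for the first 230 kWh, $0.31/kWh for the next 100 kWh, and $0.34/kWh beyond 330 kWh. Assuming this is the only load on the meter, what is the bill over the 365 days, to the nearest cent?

Runtime = 1 h/day × 365 days = 365 h
Energy = 1.44 kW × 365 h = 525.6 kWh
Tier 1 (0–230 kWh): 230 × $0.27 = $62.1
Tier 2 (230–330 kWh): 100 × $0.31 = $31
Above 330 kWh: 195.6 × $0.34 = $66.504
Bill = $159.60

$159.60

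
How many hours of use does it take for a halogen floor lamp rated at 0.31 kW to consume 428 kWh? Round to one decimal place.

1380.6 h

Hours = 428 kWh ÷ 0.31 kW = 1380.6 h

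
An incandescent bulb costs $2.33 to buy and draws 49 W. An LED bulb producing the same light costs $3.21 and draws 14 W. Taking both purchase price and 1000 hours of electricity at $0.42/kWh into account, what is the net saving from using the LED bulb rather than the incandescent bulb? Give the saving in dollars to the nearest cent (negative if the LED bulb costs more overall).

$13.82

incandescent bulb: $2.33 + (49/1000) kW × 1000 h × $0.42 = $2.33 + $20.58 = $22.91
LED bulb: $3.21 + (14/1000) kW × 1000 h × $0.42 = $3.21 + $5.88 = $9.09
Saving = $22.91 − $9.09 = $13.82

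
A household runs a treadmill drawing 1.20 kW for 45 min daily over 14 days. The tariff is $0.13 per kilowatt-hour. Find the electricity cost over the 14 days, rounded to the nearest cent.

Runtime = 45 min × 14 = 630 min = 10.5 h
Energy = 1.2 kW × 10.5 h = 12.6 kWh
Cost = 12.6 kWh × $0.13/kWh = $1.64

$1.64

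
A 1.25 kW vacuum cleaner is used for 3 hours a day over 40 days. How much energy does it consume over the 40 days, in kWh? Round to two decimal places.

Runtime = 3 h/day × 40 days = 120 h
Energy = 1.25 kW × 120 h = 150 kWh

150.00 kWh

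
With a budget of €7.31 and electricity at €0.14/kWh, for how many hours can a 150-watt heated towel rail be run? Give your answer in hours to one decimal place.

Energy available = €7.31 ÷ €0.14/kWh = 52.2143 kWh
Hours = 52.2143 kWh ÷ 0.15 kW = 348.1 h

348.1 h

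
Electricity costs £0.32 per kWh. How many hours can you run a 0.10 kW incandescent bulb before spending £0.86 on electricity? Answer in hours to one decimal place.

Energy available = £0.86 ÷ £0.32/kWh = 2.6875 kWh
Hours = 2.6875 kWh ÷ 0.1 kW = 26.9 h

26.9 h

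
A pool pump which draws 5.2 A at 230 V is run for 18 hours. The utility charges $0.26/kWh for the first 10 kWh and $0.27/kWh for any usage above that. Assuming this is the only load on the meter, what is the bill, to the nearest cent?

Power = 5.2 A × 230 V = 1196 W = 1.196 kW
Energy = 1.196 kW × 18 h = 21.528 kWh
Tier 1 (0–10 kWh): 10 × $0.26 = $2.6
Above 10 kWh: 11.528 × $0.27 = $3.11256
Bill = $5.71

$5.71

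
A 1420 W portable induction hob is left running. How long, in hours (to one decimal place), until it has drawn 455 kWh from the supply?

320.4 h

Hours = 455 kWh ÷ 1.42 kW = 320.4 h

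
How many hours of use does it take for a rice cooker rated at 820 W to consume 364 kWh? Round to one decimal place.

Hours = 364 kWh ÷ 0.82 kW = 443.9 h

443.9 h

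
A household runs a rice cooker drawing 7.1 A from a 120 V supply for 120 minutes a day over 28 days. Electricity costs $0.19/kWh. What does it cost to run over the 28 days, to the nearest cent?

$9.07

Power = 7.1 A × 120 V = 852 W = 0.852 kW
Runtime = 120 min × 28 = 3360 min = 56 h
Energy = 0.852 kW × 56 h = 47.712 kWh
Cost = 47.712 kWh × $0.19/kWh = $9.07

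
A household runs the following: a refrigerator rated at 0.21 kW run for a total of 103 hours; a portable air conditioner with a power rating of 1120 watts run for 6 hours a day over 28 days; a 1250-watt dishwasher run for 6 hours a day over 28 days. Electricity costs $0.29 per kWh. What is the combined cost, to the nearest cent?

$121.74

refrigerator: 0.21 kW × 103 h = 21.63 kWh
portable air conditioner: Runtime = 6 h/day × 28 days = 168 h
portable air conditioner: 1.12 kW × 168 h = 188.16 kWh
dishwasher: Runtime = 6 h/day × 28 days = 168 h
dishwasher: 1.25 kW × 168 h = 210 kWh
Total energy = 419.79 kWh
Cost = 419.79 × $0.29 = $121.74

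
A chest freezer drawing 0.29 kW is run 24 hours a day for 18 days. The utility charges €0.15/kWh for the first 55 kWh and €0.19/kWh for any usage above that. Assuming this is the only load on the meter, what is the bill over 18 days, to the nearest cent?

Runtime = 24 h × 18 = 432 h
Energy = 0.29 kW × 432 h = 125.28 kWh
Tier 1 (0–55 kWh): 55 × €0.15 = €8.25
Above 55 kWh: 70.28 × €0.19 = €13.3532
Bill = €21.60

€21.60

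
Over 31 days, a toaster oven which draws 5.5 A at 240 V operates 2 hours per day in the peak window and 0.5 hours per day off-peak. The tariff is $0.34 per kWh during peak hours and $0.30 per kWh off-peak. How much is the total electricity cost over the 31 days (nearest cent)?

$33.96

Power = 5.5 A × 240 V = 1320 W = 1.32 kW
Peak energy = 1.32 kW × 2 h × 31 = 81.84 kWh
Off-peak energy = 1.32 kW × 0.5 h × 31 = 20.46 kWh
Cost = 81.84 × $0.34 + 20.46 × $0.30 = $27.8256 + $6.138 = $33.96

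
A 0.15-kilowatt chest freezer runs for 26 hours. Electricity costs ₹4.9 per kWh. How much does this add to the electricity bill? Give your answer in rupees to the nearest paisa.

₹19.11

Energy = 0.15 kW × 26 h = 3.9 kWh
Cost = 3.9 kWh × ₹4.9/kWh = ₹19.11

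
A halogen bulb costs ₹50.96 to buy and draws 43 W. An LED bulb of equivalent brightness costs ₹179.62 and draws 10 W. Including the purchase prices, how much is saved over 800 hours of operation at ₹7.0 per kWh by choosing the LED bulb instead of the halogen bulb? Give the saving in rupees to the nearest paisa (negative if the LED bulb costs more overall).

₹56.14

halogen bulb: ₹50.96 + (43/1000) kW × 800 h × ₹7.0 = ₹50.96 + ₹240.8 = ₹291.76
LED bulb: ₹179.62 + (10/1000) kW × 800 h × ₹7.0 = ₹179.62 + ₹56 = ₹235.62
Saving = ₹291.76 − ₹235.62 = ₹56.14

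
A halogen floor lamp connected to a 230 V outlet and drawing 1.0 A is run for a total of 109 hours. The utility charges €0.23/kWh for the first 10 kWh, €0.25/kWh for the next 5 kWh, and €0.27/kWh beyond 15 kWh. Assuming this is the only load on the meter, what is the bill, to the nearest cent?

Power = 1.0 A × 230 V = 230 W = 0.23 kW
Energy = 0.23 kW × 109 h = 25.07 kWh
Tier 1 (0–10 kWh): 10 × €0.23 = €2.3
Tier 2 (10–15 kWh): 5 × €0.25 = €1.25
Above 15 kWh: 10.07 × €0.27 = €2.7189
Bill = €6.27

€6.27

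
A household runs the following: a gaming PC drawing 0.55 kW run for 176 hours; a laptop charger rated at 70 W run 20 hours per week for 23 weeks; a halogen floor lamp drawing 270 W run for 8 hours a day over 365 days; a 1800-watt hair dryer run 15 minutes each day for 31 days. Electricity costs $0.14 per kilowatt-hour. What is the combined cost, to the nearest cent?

gaming PC: 0.55 kW × 176 h = 96.8 kWh
laptop charger: Runtime = 20 h/week × 23 weeks = 460 h
laptop charger: 0.07 kW × 460 h = 32.2 kWh
halogen floor lamp: Runtime = 8 h/day × 365 days = 2920 h
halogen floor lamp: 0.27 kW × 2920 h = 788.4 kWh
hair dryer: Runtime = 15 min × 31 = 465 min = 7.75 h
hair dryer: 1.8 kW × 7.75 h = 13.95 kWh
Total energy = 931.35 kWh
Cost = 931.35 × $0.14 = $130.39

$130.39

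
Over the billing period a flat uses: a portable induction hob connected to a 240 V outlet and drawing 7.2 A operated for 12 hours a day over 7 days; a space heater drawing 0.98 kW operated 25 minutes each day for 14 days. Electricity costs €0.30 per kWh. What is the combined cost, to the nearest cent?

portable induction hob: Power = 7.2 A × 240 V = 1728 W = 1.728 kW
portable induction hob: Runtime = 12 h/day × 7 days = 84 h
portable induction hob: 1.728 kW × 84 h = 145.152 kWh
space heater: Runtime = 25 min × 14 = 350 min = 5.833333… h
space heater: 0.98 kW × 5.833333… h = 5.716666… kWh
Total energy = 150.868666… kWh
Cost = 150.868666… × €0.30 = €45.26

€45.26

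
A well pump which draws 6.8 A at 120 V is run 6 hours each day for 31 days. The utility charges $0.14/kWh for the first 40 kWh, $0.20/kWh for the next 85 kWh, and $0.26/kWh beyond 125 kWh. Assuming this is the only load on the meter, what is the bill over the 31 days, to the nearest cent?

Power = 6.8 A × 120 V = 816 W = 0.816 kW
Runtime = 6 h/day × 31 days = 186 h
Energy = 0.816 kW × 186 h = 151.776 kWh
Tier 1 (0–40 kWh): 40 × $0.14 = $5.6
Tier 2 (40–125 kWh): 85 × $0.20 = $17
Above 125 kWh: 26.776 × $0.26 = $6.96176
Bill = $29.56

$29.56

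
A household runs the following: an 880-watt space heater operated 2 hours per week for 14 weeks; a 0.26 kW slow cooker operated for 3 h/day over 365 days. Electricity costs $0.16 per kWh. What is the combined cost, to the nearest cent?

space heater: Runtime = 2 h/week × 14 weeks = 28 h
space heater: 0.88 kW × 28 h = 24.64 kWh
slow cooker: Runtime = 3 h/day × 365 days = 1095 h
slow cooker: 0.26 kW × 1095 h = 284.7 kWh
Total energy = 309.34 kWh
Cost = 309.34 × $0.16 = $49.49

$49.49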